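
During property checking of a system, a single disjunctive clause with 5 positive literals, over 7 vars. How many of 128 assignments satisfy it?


Step 1: Total=2^7=128
Step 2: Unsat when all 5 false: 2^2=4
Step 3: Sat=128-4=124

124


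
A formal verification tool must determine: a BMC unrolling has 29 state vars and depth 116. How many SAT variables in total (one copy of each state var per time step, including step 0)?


BMC unrolls to depth k, creating one copy of each state var for steps 0..k.
Step count = 116 + 1 = 117 (steps 0 through 116)
Vars per step = 29
Total = 29 * 117 = 3393

3393


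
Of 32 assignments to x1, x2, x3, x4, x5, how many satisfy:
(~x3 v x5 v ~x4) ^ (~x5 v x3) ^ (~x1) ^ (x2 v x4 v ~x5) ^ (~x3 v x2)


CNF with 5 clauses over 5 vars (32 assignments).
An assignment satisfies CNF iff every clause has >=1 true literal.
Check each row (bits = x1,x2,x3,x4,x5; clause T/F shown):
  row 0 [00000]: clauses=TTTTT -> 1
  row 1 [00001]: clauses=TFTFT -> 0
  row 2 [00010]: clauses=TTTTT -> 1
  row 3 [00011]: clauses=TFTTT -> 0
  row 4 [00100]: clauses=TTTTF -> 0
  row 5 [00101]: clauses=TTTFF -> 0
  row 6 [00110]: clauses=FTTTF -> 0
  row 7 [00111]: clauses=TTTTF -> 0
  row 8 [01000]: clauses=TTTTT -> 1
  row 9 [01001]: clauses=TFTTT -> 0
  row 10 [01010]: clauses=TTTTT -> 1
  row 11 [01011]: clauses=TFTTT -> 0
  row 12 [01100]: clauses=TTTTT -> 1
  row 13 [01101]: clauses=TTTTT -> 1
  row 14 [01110]: clauses=FTTTT -> 0
  row 15 [01111]: clauses=TTTTT -> 1
  row 16 [10000]: clauses=TTFTT -> 0
  row 17 [10001]: clauses=TFFFT -> 0
  row 18 [10010]: clauses=TTFTT -> 0
  row 19 [10011]: clauses=TFFTT -> 0
  row 20 [10100]: clauses=TTFTF -> 0
  row 21 [10101]: clauses=TTFFF -> 0
  row 22 [10110]: clauses=FTFTF -> 0
  row 23 [10111]: clauses=TTFTF -> 0
  row 24 [11000]: clauses=TTFTT -> 0
  row 25 [11001]: clauses=TFFTT -> 0
  row 26 [11010]: clauses=TTFTT -> 0
  row 27 [11011]: clauses=TFFTT -> 0
  row 28 [11100]: clauses=TTFTT -> 0
  row 29 [11101]: clauses=TTFTT -> 0
  row 30 [11110]: clauses=FTFTT -> 0
  row 31 [11111]: clauses=TTFTT -> 0
Full result column, 8 rows per line (x1,x2 fixed per line; x3,x4,x5 runs 000..111 left to right):
  rows 0-7 [x1,x2=00]: 10100000  (ones: 2)
  rows 8-15 [x1,x2=01]: 10101101  (ones: 5)
  rows 16-23 [x1,x2=10]: 00000000  (ones: 0)
  rows 24-31 [x1,x2=11]: 00000000  (ones: 0)
Satisfying assignments = 2+5+0+0 = 7

7


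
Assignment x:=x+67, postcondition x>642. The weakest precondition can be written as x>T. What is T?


Formula: wp(x:=E, P) = P[E/x] (substitute E for x in postcondition)
Step 1: Postcondition: x>642
Step 2: Substitute x+67 for x: x+67>642
Step 3: Solve for x: x > 642-67 = 575

575


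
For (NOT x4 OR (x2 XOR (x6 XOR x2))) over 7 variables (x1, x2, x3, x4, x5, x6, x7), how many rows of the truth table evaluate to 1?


Formula: (NOT x4 OR (x2 XOR (x6 XOR x2))) over 7 vars (128 rows)
Evaluate each row (x1, x2, x3, x4, x5, x6, x7 as bits, MSB first):
  row 0 [0000000]: (NOT 0 OR (0 XOR (0 XOR 0))) -> 1
  row 1 [0000001]: (NOT 0 OR (0 XOR (0 XOR 0))) -> 1
  row 2 [0000010]: (NOT 0 OR (0 XOR (1 XOR 0))) -> 1
  row 3 [0000011]: (NOT 0 OR (0 XOR (1 XOR 0))) -> 1
  row 4 [0000100]: (NOT 0 OR (0 XOR (0 XOR 0))) -> 1
  (every remaining row is evaluated the same way; all 128 results are listed next)
Full result column, 8 rows per line (x1,x2,x3,x4 fixed per line; x5,x6,x7 runs 000..111 left to right):
  rows 0-7 [x1,x2,x3,x4=0000]: 11111111  (ones: 8)
  rows 8-15 [x1,x2,x3,x4=0001]: 00110011  (ones: 4)
  rows 16-23 [x1,x2,x3,x4=0010]: 11111111  (ones: 8)
  rows 24-31 [x1,x2,x3,x4=0011]: 00110011  (ones: 4)
  rows 32-39 [x1,x2,x3,x4=0100]: 11111111  (ones: 8)
  rows 40-47 [x1,x2,x3,x4=0101]: 00110011  (ones: 4)
  rows 48-55 [x1,x2,x3,x4=0110]: 11111111  (ones: 8)
  rows 56-63 [x1,x2,x3,x4=0111]: 00110011  (ones: 4)
  rows 64-71 [x1,x2,x3,x4=1000]: 11111111  (ones: 8)
  rows 72-79 [x1,x2,x3,x4=1001]: 00110011  (ones: 4)
  rows 80-87 [x1,x2,x3,x4=1010]: 11111111  (ones: 8)
  rows 88-95 [x1,x2,x3,x4=1011]: 00110011  (ones: 4)
  rows 96-103 [x1,x2,x3,x4=1100]: 11111111  (ones: 8)
  rows 104-111 [x1,x2,x3,x4=1101]: 00110011  (ones: 4)
  rows 112-119 [x1,x2,x3,x4=1110]: 11111111  (ones: 8)
  rows 120-127 [x1,x2,x3,x4=1111]: 00110011  (ones: 4)
Count of 1-rows = 8+4+8+4+8+4+8+4+8+4+8+4+8+4+8+4 = 96

96


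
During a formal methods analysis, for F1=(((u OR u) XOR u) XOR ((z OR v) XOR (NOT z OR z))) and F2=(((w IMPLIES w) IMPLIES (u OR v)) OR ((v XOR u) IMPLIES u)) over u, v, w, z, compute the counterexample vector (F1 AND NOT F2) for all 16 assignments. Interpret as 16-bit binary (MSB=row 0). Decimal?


F1 = (((u OR u) XOR u) XOR ((z OR v) XOR (NOT z OR z)))
F2 = (((w IMPLIES w) IMPLIES (u OR v)) OR ((v XOR u) IMPLIES u))
Counterexample to F1=>F2 is where F1=1 and F2=0.
Evaluate each row (bits = u,v,w,z, MSB first):
  row 0 [0000]: F1=1 F2=1 -> F1&~F2 -> 0
  row 1 [0001]: F1=0 F2=1 -> F1&~F2 -> 0
  row 2 [0010]: F1=1 F2=1 -> F1&~F2 -> 0
  row 3 [0011]: F1=0 F2=1 -> F1&~F2 -> 0
  row 4 [0100]: F1=0 F2=1 -> F1&~F2 -> 0
  row 5 [0101]: F1=0 F2=1 -> F1&~F2 -> 0
  row 6 [0110]: F1=0 F2=1 -> F1&~F2 -> 0
  row 7 [0111]: F1=0 F2=1 -> F1&~F2 -> 0
  row 8 [1000]: F1=1 F2=1 -> F1&~F2 -> 0
  row 9 [1001]: F1=0 F2=1 -> F1&~F2 -> 0
  row 10 [1010]: F1=1 F2=1 -> F1&~F2 -> 0
  row 11 [1011]: F1=0 F2=1 -> F1&~F2 -> 0
  row 12 [1100]: F1=0 F2=1 -> F1&~F2 -> 0
  row 13 [1101]: F1=0 F2=1 -> F1&~F2 -> 0
  row 14 [1110]: F1=0 F2=1 -> F1&~F2 -> 0
  row 15 [1111]: F1=0 F2=1 -> F1&~F2 -> 0
Full result column, 4 rows per line (u,v fixed per line; w,z runs 00..11 left to right):
  rows 0-3 [u,v=00]: 0000  = hex 0
  rows 4-7 [u,v=01]: 0000  = hex 0
  rows 8-11 [u,v=10]: 0000  = hex 0
  rows 12-15 [u,v=11]: 0000  = hex 0
Counterexample vector (row 0 .. row 15) = 0000000000000000
Output column grouped in 4s = 0000 0000 0000 0000 = 0x0000
Convert to decimal digit by digit (value = value*16 + digit):
  0 -> 0
  0*16 + 0 = 0
  0*16 + 0 = 0
  0*16 + 0 = 0
Decimal = 0

0


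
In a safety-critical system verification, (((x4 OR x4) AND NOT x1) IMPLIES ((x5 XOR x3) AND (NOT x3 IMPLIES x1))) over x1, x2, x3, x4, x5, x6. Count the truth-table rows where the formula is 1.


Formula: (((x4 OR x4) AND NOT x1) IMPLIES ((x5 XOR x3) AND (NOT x3 IMPLIES x1))) over 6 vars (64 rows)
Evaluate each row (x1, x2, x3, x4, x5, x6 as bits, MSB first):
  row 0 [000000]: (((0 OR 0) AND NOT 0) IMPLIES ((0 XOR 0) AND (NOT 0 IMPLIES 0))) -> 1
  row 1 [000001]: (((0 OR 0) AND NOT 0) IMPLIES ((0 XOR 0) AND (NOT 0 IMPLIES 0))) -> 1
  row 2 [000010]: (((0 OR 0) AND NOT 0) IMPLIES ((1 XOR 0) AND (NOT 0 IMPLIES 0))) -> 1
  row 3 [000011]: (((0 OR 0) AND NOT 0) IMPLIES ((1 XOR 0) AND (NOT 0 IMPLIES 0))) -> 1
  row 4 [000100]: (((1 OR 1) AND NOT 0) IMPLIES ((0 XOR 0) AND (NOT 0 IMPLIES 0))) -> 0
  (every remaining row is evaluated the same way; all 64 results are listed next)
Full result column, 8 rows per line (x1,x2,x3 fixed per line; x4,x5,x6 runs 000..111 left to right):
  rows 0-7 [x1,x2,x3=000]: 11110000  (ones: 4)
  rows 8-15 [x1,x2,x3=001]: 11111100  (ones: 6)
  rows 16-23 [x1,x2,x3=010]: 11110000  (ones: 4)
  rows 24-31 [x1,x2,x3=011]: 11111100  (ones: 6)
  rows 32-39 [x1,x2,x3=100]: 11111111  (ones: 8)
  rows 40-47 [x1,x2,x3=101]: 11111111  (ones: 8)
  rows 48-55 [x1,x2,x3=110]: 11111111  (ones: 8)
  rows 56-63 [x1,x2,x3=111]: 11111111  (ones: 8)
Count of 1-rows = 4+6+4+6+8+8+8+8 = 52

52


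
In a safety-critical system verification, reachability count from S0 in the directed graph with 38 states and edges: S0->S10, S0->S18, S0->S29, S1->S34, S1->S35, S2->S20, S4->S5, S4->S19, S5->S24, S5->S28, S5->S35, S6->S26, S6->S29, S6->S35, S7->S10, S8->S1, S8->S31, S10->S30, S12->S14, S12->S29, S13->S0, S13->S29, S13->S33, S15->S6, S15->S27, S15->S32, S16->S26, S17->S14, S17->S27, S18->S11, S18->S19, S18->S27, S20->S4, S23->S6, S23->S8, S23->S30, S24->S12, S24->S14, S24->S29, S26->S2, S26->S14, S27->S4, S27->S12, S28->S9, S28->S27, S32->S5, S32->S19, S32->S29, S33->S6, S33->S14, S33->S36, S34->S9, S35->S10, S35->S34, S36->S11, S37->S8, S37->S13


BFS from S0:
  layer 0: {S0}
  layer 1: {S10, S18, S29}
  layer 2: {S11, S19, S27, S30}
  layer 3: {S4, S12}
  layer 4: {S5, S14}
  layer 5: {S24, S28, S35}
  layer 6: {S9, S34}
Reachable set: {S0, S4, S5, S9, S10, S11, S12, S14, S18, S19, S24, S27, S28, S29, S30, S34, S35}
Count = 17

17


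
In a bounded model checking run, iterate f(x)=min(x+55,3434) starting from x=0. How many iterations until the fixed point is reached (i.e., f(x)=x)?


Step 1: x=0, cap=3434, increment=55
Step 2: x grows by 55 each step until capped at 3434; fixed point is x=3434
Step 3: iterations = ceil(3434/55) = 63

63


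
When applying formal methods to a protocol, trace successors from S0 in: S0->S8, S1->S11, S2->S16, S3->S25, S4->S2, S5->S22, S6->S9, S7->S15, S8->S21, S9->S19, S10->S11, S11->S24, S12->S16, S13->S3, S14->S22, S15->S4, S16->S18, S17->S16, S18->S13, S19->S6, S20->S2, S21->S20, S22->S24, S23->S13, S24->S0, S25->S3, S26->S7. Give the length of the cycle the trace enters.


Trace from S0 until a state repeats:
  S0 -> S8 -> S21 -> S20 -> S2 -> S16 -> S18 -> S13 -> S3 -> S25 -> S3
S3 first seen at step 8, revisited at step 10.
Cycle length = 10 - 8 = 2

2


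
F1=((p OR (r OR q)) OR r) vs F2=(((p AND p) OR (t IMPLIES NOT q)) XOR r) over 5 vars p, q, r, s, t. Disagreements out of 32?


F1 = ((p OR (r OR q)) OR r)
F2 = (((p AND p) OR (t IMPLIES NOT q)) XOR r)
Evaluate both on each of 32 rows (bits = p,q,r,s,t):
  row 0 [00000]: F1=0 F2=1 (differ) -> 1
  row 1 [00001]: F1=0 F2=1 (differ) -> 1
  row 2 [00010]: F1=0 F2=1 (differ) -> 1
  row 3 [00011]: F1=0 F2=1 (differ) -> 1
  row 4 [00100]: F1=1 F2=0 (differ) -> 1
  row 5 [00101]: F1=1 F2=0 (differ) -> 1
  row 6 [00110]: F1=1 F2=0 (differ) -> 1
  row 7 [00111]: F1=1 F2=0 (differ) -> 1
  row 8 [01000]: F1=1 F2=1 -> 0
  row 9 [01001]: F1=1 F2=0 (differ) -> 1
  row 10 [01010]: F1=1 F2=1 -> 0
  row 11 [01011]: F1=1 F2=0 (differ) -> 1
  row 12 [01100]: F1=1 F2=0 (differ) -> 1
  row 13 [01101]: F1=1 F2=1 -> 0
  row 14 [01110]: F1=1 F2=0 (differ) -> 1
  row 15 [01111]: F1=1 F2=1 -> 0
  row 16 [10000]: F1=1 F2=1 -> 0
  row 17 [10001]: F1=1 F2=1 -> 0
  row 18 [10010]: F1=1 F2=1 -> 0
  row 19 [10011]: F1=1 F2=1 -> 0
  row 20 [10100]: F1=1 F2=0 (differ) -> 1
  row 21 [10101]: F1=1 F2=0 (differ) -> 1
  row 22 [10110]: F1=1 F2=0 (differ) -> 1
  row 23 [10111]: F1=1 F2=0 (differ) -> 1
  row 24 [11000]: F1=1 F2=1 -> 0
  row 25 [11001]: F1=1 F2=1 -> 0
  row 26 [11010]: F1=1 F2=1 -> 0
  row 27 [11011]: F1=1 F2=1 -> 0
  row 28 [11100]: F1=1 F2=0 (differ) -> 1
  row 29 [11101]: F1=1 F2=0 (differ) -> 1
  row 30 [11110]: F1=1 F2=0 (differ) -> 1
  row 31 [11111]: F1=1 F2=0 (differ) -> 1
Full result column, 8 rows per line (p,q fixed per line; r,s,t runs 000..111 left to right):
  rows 0-7 [p,q=00]: 11111111  (ones: 8)
  rows 8-15 [p,q=01]: 01011010  (ones: 4)
  rows 16-23 [p,q=10]: 00001111  (ones: 4)
  rows 24-31 [p,q=11]: 00001111  (ones: 4)
Disagreements = 8+4+4+4 = 20

20


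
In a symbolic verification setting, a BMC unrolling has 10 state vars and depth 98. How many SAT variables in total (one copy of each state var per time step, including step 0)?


BMC unrolls to depth k, creating one copy of each state var for steps 0..k.
Step count = 98 + 1 = 99 (steps 0 through 98)
Vars per step = 10
Total = 10 * 99 = 990

990


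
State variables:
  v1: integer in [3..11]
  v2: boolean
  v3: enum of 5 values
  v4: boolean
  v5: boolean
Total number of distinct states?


State space = product of domain sizes of all variables.
Domain sizes:
  v1 (integer in [3..11]): 9
  v2 (boolean): 2
  v3 (enum of 5 values): 5
  v4 (boolean): 2
  v5 (boolean): 2
Product = 9 * 2 * 5 * 2 * 2 = 360

360


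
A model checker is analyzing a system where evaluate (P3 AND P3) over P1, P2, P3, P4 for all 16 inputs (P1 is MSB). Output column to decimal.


Formula: (P3 AND P3) over P1, P2, P3, P4 (16 rows)
Evaluate each row (bits = P1,P2,P3,P4, MSB first):
  row 0 [0000]: (0 AND 0) -> 0
  row 1 [0001]: (0 AND 0) -> 0
  row 2 [0010]: (1 AND 1) -> 1
  row 3 [0011]: (1 AND 1) -> 1
  row 4 [0100]: (0 AND 0) -> 0
  row 5 [0101]: (0 AND 0) -> 0
  row 6 [0110]: (1 AND 1) -> 1
  row 7 [0111]: (1 AND 1) -> 1
  row 8 [1000]: (0 AND 0) -> 0
  row 9 [1001]: (0 AND 0) -> 0
  row 10 [1010]: (1 AND 1) -> 1
  row 11 [1011]: (1 AND 1) -> 1
  row 12 [1100]: (0 AND 0) -> 0
  row 13 [1101]: (0 AND 0) -> 0
  row 14 [1110]: (1 AND 1) -> 1
  row 15 [1111]: (1 AND 1) -> 1
Full result column, 4 rows per line (P1,P2 fixed per line; P3,P4 runs 00..11 left to right):
  rows 0-3 [P1,P2=00]: 0011  = hex 3
  rows 4-7 [P1,P2=01]: 0011  = hex 3
  rows 8-11 [P1,P2=10]: 0011  = hex 3
  rows 12-15 [P1,P2=11]: 0011  = hex 3
Output column (row 0 .. row 15) = 0011001100110011
Output column grouped in 4s = 0011 0011 0011 0011 = 0x3333
Convert to decimal digit by digit (value = value*16 + digit):
  3 -> 3
  3*16 + 3 = 51
  51*16 + 3 = 819
  819*16 + 3 = 13107
Decimal = 13107

13107


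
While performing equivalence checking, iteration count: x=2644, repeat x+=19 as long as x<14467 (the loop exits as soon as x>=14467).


Step 1: x goes from 2644 toward 14467 by 19; the body runs while x<14467, so iterations = ceil((bound-start)/step)
Step 2: Distance=11823
Step 3: ceil(11823/19)=623

623


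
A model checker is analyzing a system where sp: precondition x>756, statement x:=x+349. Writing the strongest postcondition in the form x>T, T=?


Formula: sp(P, x:=E) = exists old_x. (x = E[old_x/x]) AND P[old_x/x] (old_x is the value of x before the assignment; eliminate old_x by solving x = E[old_x/x] for old_x)
Step 1: Precondition P: x>756, i.e. old_x > 756
Step 2: Assignment gives x = old_x + 349, so old_x = x - 349
Step 3: Substitute into P: x - 349 > 756
Step 4: Simplify: x > 756+349 = 1105

1105


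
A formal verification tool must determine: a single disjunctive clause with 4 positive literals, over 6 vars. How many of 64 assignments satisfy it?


Step 1: Total=2^6=64
Step 2: Unsat when all 4 false: 2^2=4
Step 3: Sat=64-4=60

60


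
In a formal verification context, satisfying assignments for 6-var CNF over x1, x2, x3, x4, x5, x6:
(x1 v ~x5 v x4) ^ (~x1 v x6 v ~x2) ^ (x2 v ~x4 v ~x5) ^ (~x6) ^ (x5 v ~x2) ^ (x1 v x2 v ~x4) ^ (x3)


CNF with 7 clauses over 6 vars (64 assignments).
An assignment satisfies CNF iff every clause has >=1 true literal.
Check each row (bits = x1,x2,x3,x4,x5,x6; clause T/F shown):
  row 0 [000000]: clauses=TTTTTTF -> 0
  row 1 [000001]: clauses=TTTFTTF -> 0
  row 2 [000010]: clauses=FTTTTTF -> 0
  row 3 [000011]: clauses=FTTFTTF -> 0
  row 4 [000100]: clauses=TTTTTFF -> 0
  (every remaining row is evaluated the same way; all 64 results are listed next)
Full result column, 8 rows per line (x1,x2,x3 fixed per line; x4,x5,x6 runs 000..111 left to right):
  rows 0-7 [x1,x2,x3=000]: 00000000  (ones: 0)
  rows 8-15 [x1,x2,x3=001]: 10000000  (ones: 1)
  rows 16-23 [x1,x2,x3=010]: 00000000  (ones: 0)
  rows 24-31 [x1,x2,x3=011]: 00000010  (ones: 1)
  rows 32-39 [x1,x2,x3=100]: 00000000  (ones: 0)
  rows 40-47 [x1,x2,x3=101]: 10101000  (ones: 3)
  rows 48-55 [x1,x2,x3=110]: 00000000  (ones: 0)
  rows 56-63 [x1,x2,x3=111]: 00000000  (ones: 0)
Satisfying assignments = 0+1+0+1+0+3+0+0 = 5

5


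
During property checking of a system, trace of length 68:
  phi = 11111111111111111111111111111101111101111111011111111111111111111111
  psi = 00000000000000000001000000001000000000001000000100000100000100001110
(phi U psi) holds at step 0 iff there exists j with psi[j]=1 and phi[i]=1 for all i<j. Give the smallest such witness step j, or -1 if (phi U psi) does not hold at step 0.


(phi U psi) at 0: need smallest j with psi[j]=1 and phi[i]=1 for all i in [0,j).
Scan from step 0:
  step 0: phi=1, psi=0 -> continue
  step 1: phi=1, psi=0 -> continue
  step 2: phi=1, psi=0 -> continue
  step 3: phi=1, psi=0 -> continue
  step 19: psi=1 and phi held for [0,19) -> witness found
Witness step = 19

19


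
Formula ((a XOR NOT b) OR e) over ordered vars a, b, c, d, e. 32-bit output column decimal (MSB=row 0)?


Formula: ((a XOR NOT b) OR e) over a, b, c, d, e (32 rows)
Evaluate each row (bits = a,b,c,d,e, MSB first):
  row 0 [00000]: ((0 XOR NOT 0) OR 0) -> 1
  row 1 [00001]: ((0 XOR NOT 0) OR 1) -> 1
  row 2 [00010]: ((0 XOR NOT 0) OR 0) -> 1
  row 3 [00011]: ((0 XOR NOT 0) OR 1) -> 1
  row 4 [00100]: ((0 XOR NOT 0) OR 0) -> 1
  row 5 [00101]: ((0 XOR NOT 0) OR 1) -> 1
  row 6 [00110]: ((0 XOR NOT 0) OR 0) -> 1
  row 7 [00111]: ((0 XOR NOT 0) OR 1) -> 1
  row 8 [01000]: ((0 XOR NOT 1) OR 0) -> 0
  row 9 [01001]: ((0 XOR NOT 1) OR 1) -> 1
  row 10 [01010]: ((0 XOR NOT 1) OR 0) -> 0
  row 11 [01011]: ((0 XOR NOT 1) OR 1) -> 1
  row 12 [01100]: ((0 XOR NOT 1) OR 0) -> 0
  row 13 [01101]: ((0 XOR NOT 1) OR 1) -> 1
  row 14 [01110]: ((0 XOR NOT 1) OR 0) -> 0
  row 15 [01111]: ((0 XOR NOT 1) OR 1) -> 1
  row 16 [10000]: ((1 XOR NOT 0) OR 0) -> 0
  row 17 [10001]: ((1 XOR NOT 0) OR 1) -> 1
  row 18 [10010]: ((1 XOR NOT 0) OR 0) -> 0
  row 19 [10011]: ((1 XOR NOT 0) OR 1) -> 1
  row 20 [10100]: ((1 XOR NOT 0) OR 0) -> 0
  row 21 [10101]: ((1 XOR NOT 0) OR 1) -> 1
  row 22 [10110]: ((1 XOR NOT 0) OR 0) -> 0
  row 23 [10111]: ((1 XOR NOT 0) OR 1) -> 1
  row 24 [11000]: ((1 XOR NOT 1) OR 0) -> 1
  row 25 [11001]: ((1 XOR NOT 1) OR 1) -> 1
  row 26 [11010]: ((1 XOR NOT 1) OR 0) -> 1
  row 27 [11011]: ((1 XOR NOT 1) OR 1) -> 1
  row 28 [11100]: ((1 XOR NOT 1) OR 0) -> 1
  row 29 [11101]: ((1 XOR NOT 1) OR 1) -> 1
  row 30 [11110]: ((1 XOR NOT 1) OR 0) -> 1
  row 31 [11111]: ((1 XOR NOT 1) OR 1) -> 1
Full result column, 4 rows per line (a,b,c fixed per line; d,e runs 00..11 left to right):
  rows 0-3 [a,b,c=000]: 1111  = hex F
  rows 4-7 [a,b,c=001]: 1111  = hex F
  rows 8-11 [a,b,c=010]: 0101  = hex 5
  rows 12-15 [a,b,c=011]: 0101  = hex 5
  rows 16-19 [a,b,c=100]: 0101  = hex 5
  rows 20-23 [a,b,c=101]: 0101  = hex 5
  rows 24-27 [a,b,c=110]: 1111  = hex F
  rows 28-31 [a,b,c=111]: 1111  = hex F
Output column (row 0 .. row 31) = 11111111010101010101010111111111
Output column grouped in 4s = 1111 1111 0101 0101 0101 0101 1111 1111 = 0xFF5555FF
Convert to decimal digit by digit (value = value*16 + digit):
  F -> 15
  15*16 + 15 (F) = 255
  255*16 + 5 = 4085
  4085*16 + 5 = 65365
  65365*16 + 5 = 1045845
  1045845*16 + 5 = 16733525
  16733525*16 + 15 (F) = 267736415
  267736415*16 + 15 (F) = 4283782655
Decimal = 4283782655

4283782655


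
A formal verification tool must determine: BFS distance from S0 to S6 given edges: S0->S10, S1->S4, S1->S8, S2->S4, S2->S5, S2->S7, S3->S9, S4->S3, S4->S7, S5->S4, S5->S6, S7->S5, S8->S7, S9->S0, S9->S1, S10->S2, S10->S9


BFS layer-by-layer from S0:
  dist 0: {S0}
  dist 1: {S10}
  dist 2: {S2, S9}
  dist 3: {S1, S4, S5, S7}
  dist 4: {S3, S6, S8}
  -> S6 reached at distance 4
Shortest path length = 4

4


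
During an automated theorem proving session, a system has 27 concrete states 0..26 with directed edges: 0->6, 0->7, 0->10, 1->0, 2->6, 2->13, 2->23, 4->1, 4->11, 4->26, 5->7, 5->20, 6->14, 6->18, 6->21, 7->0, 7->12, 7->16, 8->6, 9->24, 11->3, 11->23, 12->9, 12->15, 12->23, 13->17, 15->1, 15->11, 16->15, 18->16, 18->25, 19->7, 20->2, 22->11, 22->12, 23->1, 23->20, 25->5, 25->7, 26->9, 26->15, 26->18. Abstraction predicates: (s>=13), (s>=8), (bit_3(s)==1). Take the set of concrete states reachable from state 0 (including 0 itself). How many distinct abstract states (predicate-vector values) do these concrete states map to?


BFS from 0:
Concrete reachable: {0, 1, 2, 3, 5, 6, 7, 9, 10, 11, 12, 13, 14, 15, 16, 17, 18, 20, 21, 23, 24, 25}
Abstract via predicates (s>=13), (s>=8), (bit_3(s)==1):
  (0,0,0) <- {0, 1, 2, 3, 5, 6, 7}
  (0,1,1) <- {9, 10, 11, 12}
  (1,1,0) <- {16, 17, 18, 20, 21, 23}
  (1,1,1) <- {13, 14, 15, 24, 25}
Distinct abstract states = 4

4


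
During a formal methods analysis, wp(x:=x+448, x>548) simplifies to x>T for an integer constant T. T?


Formula: wp(x:=E, P) = P[E/x] (substitute E for x in postcondition)
Step 1: Postcondition: x>548
Step 2: Substitute x+448 for x: x+448>548
Step 3: Solve for x: x > 548-448 = 100

100


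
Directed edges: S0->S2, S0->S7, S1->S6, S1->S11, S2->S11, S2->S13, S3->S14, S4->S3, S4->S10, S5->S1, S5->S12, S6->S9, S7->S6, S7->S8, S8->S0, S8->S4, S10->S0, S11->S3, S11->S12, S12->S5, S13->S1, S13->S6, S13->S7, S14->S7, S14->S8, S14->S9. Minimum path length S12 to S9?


BFS layer-by-layer from S12:
  dist 0: {S12}
  dist 1: {S5}
  dist 2: {S1}
  dist 3: {S6, S11}
  dist 4: {S3, S9}
  -> S9 reached at distance 4
Shortest path length = 4

4


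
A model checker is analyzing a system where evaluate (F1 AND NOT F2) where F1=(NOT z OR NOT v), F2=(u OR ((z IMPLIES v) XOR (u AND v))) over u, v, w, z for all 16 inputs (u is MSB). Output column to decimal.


F1 = (NOT z OR NOT v)
F2 = (u OR ((z IMPLIES v) XOR (u AND v)))
Counterexample to F1=>F2 is where F1=1 and F2=0.
Evaluate each row (bits = u,v,w,z, MSB first):
  row 0 [0000]: F1=1 F2=1 -> F1&~F2 -> 0
  row 1 [0001]: F1=1 F2=0 -> F1&~F2 -> 1
  row 2 [0010]: F1=1 F2=1 -> F1&~F2 -> 0
  row 3 [0011]: F1=1 F2=0 -> F1&~F2 -> 1
  row 4 [0100]: F1=1 F2=1 -> F1&~F2 -> 0
  row 5 [0101]: F1=0 F2=1 -> F1&~F2 -> 0
  row 6 [0110]: F1=1 F2=1 -> F1&~F2 -> 0
  row 7 [0111]: F1=0 F2=1 -> F1&~F2 -> 0
  row 8 [1000]: F1=1 F2=1 -> F1&~F2 -> 0
  row 9 [1001]: F1=1 F2=1 -> F1&~F2 -> 0
  row 10 [1010]: F1=1 F2=1 -> F1&~F2 -> 0
  row 11 [1011]: F1=1 F2=1 -> F1&~F2 -> 0
  row 12 [1100]: F1=1 F2=1 -> F1&~F2 -> 0
  row 13 [1101]: F1=0 F2=1 -> F1&~F2 -> 0
  row 14 [1110]: F1=1 F2=1 -> F1&~F2 -> 0
  row 15 [1111]: F1=0 F2=1 -> F1&~F2 -> 0
Full result column, 4 rows per line (u,v fixed per line; w,z runs 00..11 left to right):
  rows 0-3 [u,v=00]: 0101  = hex 5
  rows 4-7 [u,v=01]: 0000  = hex 0
  rows 8-11 [u,v=10]: 0000  = hex 0
  rows 12-15 [u,v=11]: 0000  = hex 0
Counterexample vector (row 0 .. row 15) = 0101000000000000
Output column grouped in 4s = 0101 0000 0000 0000 = 0x5000
Convert to decimal digit by digit (value = value*16 + digit):
  5 -> 5
  5*16 + 0 = 80
  80*16 + 0 = 1280
  1280*16 + 0 = 20480
Decimal = 20480

20480


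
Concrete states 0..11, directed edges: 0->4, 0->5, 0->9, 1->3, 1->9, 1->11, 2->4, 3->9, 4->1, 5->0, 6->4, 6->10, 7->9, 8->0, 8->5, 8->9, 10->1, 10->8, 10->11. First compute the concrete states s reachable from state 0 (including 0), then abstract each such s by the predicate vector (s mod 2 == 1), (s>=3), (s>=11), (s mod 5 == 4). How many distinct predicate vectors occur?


BFS from 0:
Concrete reachable: {0, 1, 3, 4, 5, 9, 11}
Abstract via predicates (s mod 2 == 1), (s>=3), (s>=11), (s mod 5 == 4):
  (0,0,0,0) <- {0}
  (0,1,0,1) <- {4}
  (1,0,0,0) <- {1}
  (1,1,0,0) <- {3, 5}
  (1,1,0,1) <- {9}
  (1,1,1,0) <- {11}
Distinct abstract states = 6

6


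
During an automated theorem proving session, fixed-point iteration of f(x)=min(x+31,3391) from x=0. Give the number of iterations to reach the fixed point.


Step 1: x=0, cap=3391, increment=31
Step 2: x grows by 31 each step until capped at 3391; fixed point is x=3391
Step 3: iterations = ceil(3391/31) = 110

110


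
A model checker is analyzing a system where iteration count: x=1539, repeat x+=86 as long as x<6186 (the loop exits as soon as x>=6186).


Step 1: x goes from 1539 toward 6186 by 86; the body runs while x<6186, so iterations = ceil((bound-start)/step)
Step 2: Distance=4647
Step 3: ceil(4647/86)=55

55


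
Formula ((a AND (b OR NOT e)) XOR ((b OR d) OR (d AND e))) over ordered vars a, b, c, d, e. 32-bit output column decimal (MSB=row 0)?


Formula: ((a AND (b OR NOT e)) XOR ((b OR d) OR (d AND e))) over a, b, c, d, e (32 rows)
Evaluate each row (bits = a,b,c,d,e, MSB first):
  row 0 [00000]: ((0 AND (0 OR NOT 0)) XOR ((0 OR 0) OR (0 AND 0))) -> 0
  row 1 [00001]: ((0 AND (0 OR NOT 1)) XOR ((0 OR 0) OR (0 AND 1))) -> 0
  row 2 [00010]: ((0 AND (0 OR NOT 0)) XOR ((0 OR 1) OR (1 AND 0))) -> 1
  row 3 [00011]: ((0 AND (0 OR NOT 1)) XOR ((0 OR 1) OR (1 AND 1))) -> 1
  row 4 [00100]: ((0 AND (0 OR NOT 0)) XOR ((0 OR 0) OR (0 AND 0))) -> 0
  row 5 [00101]: ((0 AND (0 OR NOT 1)) XOR ((0 OR 0) OR (0 AND 1))) -> 0
  row 6 [00110]: ((0 AND (0 OR NOT 0)) XOR ((0 OR 1) OR (1 AND 0))) -> 1
  row 7 [00111]: ((0 AND (0 OR NOT 1)) XOR ((0 OR 1) OR (1 AND 1))) -> 1
  row 8 [01000]: ((0 AND (1 OR NOT 0)) XOR ((1 OR 0) OR (0 AND 0))) -> 1
  row 9 [01001]: ((0 AND (1 OR NOT 1)) XOR ((1 OR 0) OR (0 AND 1))) -> 1
  row 10 [01010]: ((0 AND (1 OR NOT 0)) XOR ((1 OR 1) OR (1 AND 0))) -> 1
  row 11 [01011]: ((0 AND (1 OR NOT 1)) XOR ((1 OR 1) OR (1 AND 1))) -> 1
  row 12 [01100]: ((0 AND (1 OR NOT 0)) XOR ((1 OR 0) OR (0 AND 0))) -> 1
  row 13 [01101]: ((0 AND (1 OR NOT 1)) XOR ((1 OR 0) OR (0 AND 1))) -> 1
  row 14 [01110]: ((0 AND (1 OR NOT 0)) XOR ((1 OR 1) OR (1 AND 0))) -> 1
  row 15 [01111]: ((0 AND (1 OR NOT 1)) XOR ((1 OR 1) OR (1 AND 1))) -> 1
  row 16 [10000]: ((1 AND (0 OR NOT 0)) XOR ((0 OR 0) OR (0 AND 0))) -> 1
  row 17 [10001]: ((1 AND (0 OR NOT 1)) XOR ((0 OR 0) OR (0 AND 1))) -> 0
  row 18 [10010]: ((1 AND (0 OR NOT 0)) XOR ((0 OR 1) OR (1 AND 0))) -> 0
  row 19 [10011]: ((1 AND (0 OR NOT 1)) XOR ((0 OR 1) OR (1 AND 1))) -> 1
  row 20 [10100]: ((1 AND (0 OR NOT 0)) XOR ((0 OR 0) OR (0 AND 0))) -> 1
  row 21 [10101]: ((1 AND (0 OR NOT 1)) XOR ((0 OR 0) OR (0 AND 1))) -> 0
  row 22 [10110]: ((1 AND (0 OR NOT 0)) XOR ((0 OR 1) OR (1 AND 0))) -> 0
  row 23 [10111]: ((1 AND (0 OR NOT 1)) XOR ((0 OR 1) OR (1 AND 1))) -> 1
  row 24 [11000]: ((1 AND (1 OR NOT 0)) XOR ((1 OR 0) OR (0 AND 0))) -> 0
  row 25 [11001]: ((1 AND (1 OR NOT 1)) XOR ((1 OR 0) OR (0 AND 1))) -> 0
  row 26 [11010]: ((1 AND (1 OR NOT 0)) XOR ((1 OR 1) OR (1 AND 0))) -> 0
  row 27 [11011]: ((1 AND (1 OR NOT 1)) XOR ((1 OR 1) OR (1 AND 1))) -> 0
  row 28 [11100]: ((1 AND (1 OR NOT 0)) XOR ((1 OR 0) OR (0 AND 0))) -> 0
  row 29 [11101]: ((1 AND (1 OR NOT 1)) XOR ((1 OR 0) OR (0 AND 1))) -> 0
  row 30 [11110]: ((1 AND (1 OR NOT 0)) XOR ((1 OR 1) OR (1 AND 0))) -> 0
  row 31 [11111]: ((1 AND (1 OR NOT 1)) XOR ((1 OR 1) OR (1 AND 1))) -> 0
Full result column, 4 rows per line (a,b,c fixed per line; d,e runs 00..11 left to right):
  rows 0-3 [a,b,c=000]: 0011  = hex 3
  rows 4-7 [a,b,c=001]: 0011  = hex 3
  rows 8-11 [a,b,c=010]: 1111  = hex F
  rows 12-15 [a,b,c=011]: 1111  = hex F
  rows 16-19 [a,b,c=100]: 1001  = hex 9
  rows 20-23 [a,b,c=101]: 1001  = hex 9
  rows 24-27 [a,b,c=110]: 0000  = hex 0
  rows 28-31 [a,b,c=111]: 0000  = hex 0
Output column (row 0 .. row 31) = 00110011111111111001100100000000
Output column grouped in 4s = 0011 0011 1111 1111 1001 1001 0000 0000 = 0x33FF9900
Convert to decimal digit by digit (value = value*16 + digit):
  3 -> 3
  3*16 + 3 = 51
  51*16 + 15 (F) = 831
  831*16 + 15 (F) = 13311
  13311*16 + 9 = 212985
  212985*16 + 9 = 3407769
  3407769*16 + 0 = 54524304
  54524304*16 + 0 = 872388864
Decimal = 872388864

872388864


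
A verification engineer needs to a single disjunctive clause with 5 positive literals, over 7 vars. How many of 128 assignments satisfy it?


Step 1: Total=2^7=128
Step 2: Unsat when all 5 false: 2^2=4
Step 3: Sat=128-4=124

124


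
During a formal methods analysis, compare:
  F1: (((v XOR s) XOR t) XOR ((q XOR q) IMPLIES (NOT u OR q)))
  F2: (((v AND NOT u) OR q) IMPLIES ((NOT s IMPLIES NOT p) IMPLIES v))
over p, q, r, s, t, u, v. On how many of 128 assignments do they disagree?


F1 = (((v XOR s) XOR t) XOR ((q XOR q) IMPLIES (NOT u OR q)))
F2 = (((v AND NOT u) OR q) IMPLIES ((NOT s IMPLIES NOT p) IMPLIES v))
Evaluate both on each of 128 rows (bits = p,q,r,s,t,u,v):
  row 0 [0000000]: F1=1 F2=1 -> 0
  row 1 [0000001]: F1=0 F2=1 (differ) -> 1
  row 2 [0000010]: F1=1 F2=1 -> 0
  row 3 [0000011]: F1=0 F2=1 (differ) -> 1
  row 4 [0000100]: F1=0 F2=1 (differ) -> 1
  (every remaining row is evaluated the same way; all 128 results are listed next)
Full result column, 8 rows per line (p,q,r,s fixed per line; t,u,v runs 000..111 left to right):
  rows 0-7 [p,q,r,s=0000]: 01011010  (ones: 4)
  rows 8-15 [p,q,r,s=0001]: 10100101  (ones: 4)
  rows 16-23 [p,q,r,s=0010]: 01011010  (ones: 4)
  rows 24-31 [p,q,r,s=0011]: 10100101  (ones: 4)
  rows 32-39 [p,q,r,s=0100]: 11110000  (ones: 4)
  rows 40-47 [p,q,r,s=0101]: 00001111  (ones: 4)
  rows 48-55 [p,q,r,s=0110]: 11110000  (ones: 4)
  rows 56-63 [p,q,r,s=0111]: 00001111  (ones: 4)
  rows 64-71 [p,q,r,s=1000]: 01011010  (ones: 4)
  rows 72-79 [p,q,r,s=1001]: 10100101  (ones: 4)
  rows 80-87 [p,q,r,s=1010]: 01011010  (ones: 4)
  rows 88-95 [p,q,r,s=1011]: 10100101  (ones: 4)
  rows 96-103 [p,q,r,s=1100]: 01011010  (ones: 4)
  rows 104-111 [p,q,r,s=1101]: 00001111  (ones: 4)
  rows 112-119 [p,q,r,s=1110]: 01011010  (ones: 4)
  rows 120-127 [p,q,r,s=1111]: 00001111  (ones: 4)
Disagreements = 4+4+4+4+4+4+4+4+4+4+4+4+4+4+4+4 = 64

64


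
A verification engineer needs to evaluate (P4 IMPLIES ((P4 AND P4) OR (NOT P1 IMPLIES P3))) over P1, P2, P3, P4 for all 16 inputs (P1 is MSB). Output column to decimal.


Formula: (P4 IMPLIES ((P4 AND P4) OR (NOT P1 IMPLIES P3))) over P1, P2, P3, P4 (16 rows)
Evaluate each row (bits = P1,P2,P3,P4, MSB first):
  row 0 [0000]: (0 IMPLIES ((0 AND 0) OR (NOT 0 IMPLIES 0))) -> 1
  row 1 [0001]: (1 IMPLIES ((1 AND 1) OR (NOT 0 IMPLIES 0))) -> 1
  row 2 [0010]: (0 IMPLIES ((0 AND 0) OR (NOT 0 IMPLIES 1))) -> 1
  row 3 [0011]: (1 IMPLIES ((1 AND 1) OR (NOT 0 IMPLIES 1))) -> 1
  row 4 [0100]: (0 IMPLIES ((0 AND 0) OR (NOT 0 IMPLIES 0))) -> 1
  row 5 [0101]: (1 IMPLIES ((1 AND 1) OR (NOT 0 IMPLIES 0))) -> 1
  row 6 [0110]: (0 IMPLIES ((0 AND 0) OR (NOT 0 IMPLIES 1))) -> 1
  row 7 [0111]: (1 IMPLIES ((1 AND 1) OR (NOT 0 IMPLIES 1))) -> 1
  row 8 [1000]: (0 IMPLIES ((0 AND 0) OR (NOT 1 IMPLIES 0))) -> 1
  row 9 [1001]: (1 IMPLIES ((1 AND 1) OR (NOT 1 IMPLIES 0))) -> 1
  row 10 [1010]: (0 IMPLIES ((0 AND 0) OR (NOT 1 IMPLIES 1))) -> 1
  row 11 [1011]: (1 IMPLIES ((1 AND 1) OR (NOT 1 IMPLIES 1))) -> 1
  row 12 [1100]: (0 IMPLIES ((0 AND 0) OR (NOT 1 IMPLIES 0))) -> 1
  row 13 [1101]: (1 IMPLIES ((1 AND 1) OR (NOT 1 IMPLIES 0))) -> 1
  row 14 [1110]: (0 IMPLIES ((0 AND 0) OR (NOT 1 IMPLIES 1))) -> 1
  row 15 [1111]: (1 IMPLIES ((1 AND 1) OR (NOT 1 IMPLIES 1))) -> 1
Full result column, 4 rows per line (P1,P2 fixed per line; P3,P4 runs 00..11 left to right):
  rows 0-3 [P1,P2=00]: 1111  = hex F
  rows 4-7 [P1,P2=01]: 1111  = hex F
  rows 8-11 [P1,P2=10]: 1111  = hex F
  rows 12-15 [P1,P2=11]: 1111  = hex F
Output column (row 0 .. row 15) = 1111111111111111
Output column grouped in 4s = 1111 1111 1111 1111 = 0xFFFF
Convert to decimal digit by digit (value = value*16 + digit):
  F -> 15
  15*16 + 15 (F) = 255
  255*16 + 15 (F) = 4095
  4095*16 + 15 (F) = 65535
Decimal = 65535

65535


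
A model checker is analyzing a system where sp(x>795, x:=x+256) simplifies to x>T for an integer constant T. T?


Formula: sp(P, x:=E) = exists old_x. (x = E[old_x/x]) AND P[old_x/x] (old_x is the value of x before the assignment; eliminate old_x by solving x = E[old_x/x] for old_x)
Step 1: Precondition P: x>795, i.e. old_x > 795
Step 2: Assignment gives x = old_x + 256, so old_x = x - 256
Step 3: Substitute into P: x - 256 > 795
Step 4: Simplify: x > 795+256 = 1051

1051


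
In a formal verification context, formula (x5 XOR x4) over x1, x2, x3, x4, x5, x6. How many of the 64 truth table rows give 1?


Formula: (x5 XOR x4) over 6 vars (64 rows)
Evaluate each row (x1, x2, x3, x4, x5, x6 as bits, MSB first):
  row 0 [000000]: (0 XOR 0) -> 0
  row 1 [000001]: (0 XOR 0) -> 0
  row 2 [000010]: (1 XOR 0) -> 1
  row 3 [000011]: (1 XOR 0) -> 1
  row 4 [000100]: (0 XOR 1) -> 1
  (every remaining row is evaluated the same way; all 64 results are listed next)
Full result column, 8 rows per line (x1,x2,x3 fixed per line; x4,x5,x6 runs 000..111 left to right):
  rows 0-7 [x1,x2,x3=000]: 00111100  (ones: 4)
  rows 8-15 [x1,x2,x3=001]: 00111100  (ones: 4)
  rows 16-23 [x1,x2,x3=010]: 00111100  (ones: 4)
  rows 24-31 [x1,x2,x3=011]: 00111100  (ones: 4)
  rows 32-39 [x1,x2,x3=100]: 00111100  (ones: 4)
  rows 40-47 [x1,x2,x3=101]: 00111100  (ones: 4)
  rows 48-55 [x1,x2,x3=110]: 00111100  (ones: 4)
  rows 56-63 [x1,x2,x3=111]: 00111100  (ones: 4)
Count of 1-rows = 4+4+4+4+4+4+4+4 = 32

32


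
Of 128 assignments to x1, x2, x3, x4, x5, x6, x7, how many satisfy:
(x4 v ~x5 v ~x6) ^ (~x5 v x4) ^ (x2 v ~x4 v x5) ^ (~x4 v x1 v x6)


CNF with 4 clauses over 7 vars (128 assignments).
An assignment satisfies CNF iff every clause has >=1 true literal.
Check each row (bits = x1,x2,x3,x4,x5,x6,x7; clause T/F shown):
  row 0 [0000000]: clauses=TTTT -> 1
  row 1 [0000001]: clauses=TTTT -> 1
  row 2 [0000010]: clauses=TTTT -> 1
  row 3 [0000011]: clauses=TTTT -> 1
  row 4 [0000100]: clauses=TFTT -> 0
  (every remaining row is evaluated the same way; all 128 results are listed next)
Full result column, 8 rows per line (x1,x2,x3,x4 fixed per line; x5,x6,x7 runs 000..111 left to right):
  rows 0-7 [x1,x2,x3,x4=0000]: 11110000  (ones: 4)
  rows 8-15 [x1,x2,x3,x4=0001]: 00000011  (ones: 2)
  rows 16-23 [x1,x2,x3,x4=0010]: 11110000  (ones: 4)
  rows 24-31 [x1,x2,x3,x4=0011]: 00000011  (ones: 2)
  rows 32-39 [x1,x2,x3,x4=0100]: 11110000  (ones: 4)
  rows 40-47 [x1,x2,x3,x4=0101]: 00110011  (ones: 4)
  rows 48-55 [x1,x2,x3,x4=0110]: 11110000  (ones: 4)
  rows 56-63 [x1,x2,x3,x4=0111]: 00110011  (ones: 4)
  rows 64-71 [x1,x2,x3,x4=1000]: 11110000  (ones: 4)
  rows 72-79 [x1,x2,x3,x4=1001]: 00001111  (ones: 4)
  rows 80-87 [x1,x2,x3,x4=1010]: 11110000  (ones: 4)
  rows 88-95 [x1,x2,x3,x4=1011]: 00001111  (ones: 4)
  rows 96-103 [x1,x2,x3,x4=1100]: 11110000  (ones: 4)
  rows 104-111 [x1,x2,x3,x4=1101]: 11111111  (ones: 8)
  rows 112-119 [x1,x2,x3,x4=1110]: 11110000  (ones: 4)
  rows 120-127 [x1,x2,x3,x4=1111]: 11111111  (ones: 8)
Satisfying assignments = 4+2+4+2+4+4+4+4+4+4+4+4+4+8+4+8 = 68

68


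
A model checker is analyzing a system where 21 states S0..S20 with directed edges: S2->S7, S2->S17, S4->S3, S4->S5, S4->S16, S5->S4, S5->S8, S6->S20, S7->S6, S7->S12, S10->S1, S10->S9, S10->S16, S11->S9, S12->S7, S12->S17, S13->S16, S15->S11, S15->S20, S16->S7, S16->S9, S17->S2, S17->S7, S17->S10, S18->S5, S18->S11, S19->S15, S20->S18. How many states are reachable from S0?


BFS from S0:
  layer 0: {S0}
Reachable set: {S0}
Count = 1

1


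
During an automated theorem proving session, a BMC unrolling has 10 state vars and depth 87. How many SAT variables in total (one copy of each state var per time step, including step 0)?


BMC unrolls to depth k, creating one copy of each state var for steps 0..k.
Step count = 87 + 1 = 88 (steps 0 through 87)
Vars per step = 10
Total = 10 * 88 = 880

880


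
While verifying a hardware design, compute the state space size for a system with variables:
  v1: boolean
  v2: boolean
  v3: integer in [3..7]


State space = product of domain sizes of all variables.
Domain sizes:
  v1 (boolean): 2
  v2 (boolean): 2
  v3 (integer in [3..7]): 5
Product = 2 * 2 * 5 = 20

20


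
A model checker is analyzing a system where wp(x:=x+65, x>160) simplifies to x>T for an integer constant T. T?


Formula: wp(x:=E, P) = P[E/x] (substitute E for x in postcondition)
Step 1: Postcondition: x>160
Step 2: Substitute x+65 for x: x+65>160
Step 3: Solve for x: x > 160-65 = 95

95


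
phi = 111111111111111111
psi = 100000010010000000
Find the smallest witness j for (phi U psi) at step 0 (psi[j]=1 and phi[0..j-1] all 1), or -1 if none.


(phi U psi) at 0: need smallest j with psi[j]=1 and phi[i]=1 for all i in [0,j).
Scan from step 0:
  step 0: psi=1 and phi held for [0,0) -> witness found
Witness step = 0

0


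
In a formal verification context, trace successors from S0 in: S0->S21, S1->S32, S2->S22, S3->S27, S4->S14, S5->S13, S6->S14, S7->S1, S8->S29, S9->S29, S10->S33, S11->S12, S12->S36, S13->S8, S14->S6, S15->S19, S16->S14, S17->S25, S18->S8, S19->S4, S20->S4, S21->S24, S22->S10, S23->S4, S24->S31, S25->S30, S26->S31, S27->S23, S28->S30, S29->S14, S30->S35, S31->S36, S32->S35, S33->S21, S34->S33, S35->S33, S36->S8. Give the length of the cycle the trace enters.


Trace from S0 until a state repeats:
  S0 -> S21 -> S24 -> S31 -> S36 -> S8 -> S29 -> S14 -> S6 -> S14
S14 first seen at step 7, revisited at step 9.
Cycle length = 9 - 7 = 2

2


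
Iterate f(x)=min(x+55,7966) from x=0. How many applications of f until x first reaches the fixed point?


Step 1: x=0, cap=7966, increment=55
Step 2: x grows by 55 each step until capped at 7966; fixed point is x=7966
Step 3: iterations = ceil(7966/55) = 145

145


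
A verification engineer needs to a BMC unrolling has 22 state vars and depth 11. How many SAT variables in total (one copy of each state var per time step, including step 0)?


BMC unrolls to depth k, creating one copy of each state var for steps 0..k.
Step count = 11 + 1 = 12 (steps 0 through 11)
Vars per step = 22
Total = 22 * 12 = 264

264


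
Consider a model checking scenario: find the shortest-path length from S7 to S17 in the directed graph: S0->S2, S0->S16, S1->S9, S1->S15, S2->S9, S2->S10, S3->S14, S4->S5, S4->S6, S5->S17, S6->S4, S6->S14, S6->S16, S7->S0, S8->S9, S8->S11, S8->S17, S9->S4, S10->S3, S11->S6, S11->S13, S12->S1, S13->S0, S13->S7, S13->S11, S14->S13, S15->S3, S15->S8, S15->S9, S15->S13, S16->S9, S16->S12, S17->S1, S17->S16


BFS layer-by-layer from S7:
  dist 0: {S7}
  dist 1: {S0}
  dist 2: {S2, S16}
  dist 3: {S9, S10, S12}
  dist 4: {S1, S3, S4}
  dist 5: {S5, S6, S14, S15}
  dist 6: {S8, S13, S17}
  -> S17 reached at distance 6
Shortest path length = 6

6


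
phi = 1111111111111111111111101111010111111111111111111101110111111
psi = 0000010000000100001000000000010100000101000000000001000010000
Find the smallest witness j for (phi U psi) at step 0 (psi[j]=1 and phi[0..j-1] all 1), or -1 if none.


(phi U psi) at 0: need smallest j with psi[j]=1 and phi[i]=1 for all i in [0,j).
Scan from step 0:
  step 0: phi=1, psi=0 -> continue
  step 1: phi=1, psi=0 -> continue
  step 2: phi=1, psi=0 -> continue
  step 3: phi=1, psi=0 -> continue
  step 5: psi=1 and phi held for [0,5) -> witness found
Witness step = 5

5


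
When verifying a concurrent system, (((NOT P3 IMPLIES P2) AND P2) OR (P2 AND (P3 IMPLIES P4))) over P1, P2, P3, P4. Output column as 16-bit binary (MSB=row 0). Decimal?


Formula: (((NOT P3 IMPLIES P2) AND P2) OR (P2 AND (P3 IMPLIES P4))) over P1, P2, P3, P4 (16 rows)
Evaluate each row (bits = P1,P2,P3,P4, MSB first):
  row 0 [0000]: (((NOT 0 IMPLIES 0) AND 0) OR (0 AND (0 IMPLIES 0))) -> 0
  row 1 [0001]: (((NOT 0 IMPLIES 0) AND 0) OR (0 AND (0 IMPLIES 1))) -> 0
  row 2 [0010]: (((NOT 1 IMPLIES 0) AND 0) OR (0 AND (1 IMPLIES 0))) -> 0
  row 3 [0011]: (((NOT 1 IMPLIES 0) AND 0) OR (0 AND (1 IMPLIES 1))) -> 0
  row 4 [0100]: (((NOT 0 IMPLIES 1) AND 1) OR (1 AND (0 IMPLIES 0))) -> 1
  row 5 [0101]: (((NOT 0 IMPLIES 1) AND 1) OR (1 AND (0 IMPLIES 1))) -> 1
  row 6 [0110]: (((NOT 1 IMPLIES 1) AND 1) OR (1 AND (1 IMPLIES 0))) -> 1
  row 7 [0111]: (((NOT 1 IMPLIES 1) AND 1) OR (1 AND (1 IMPLIES 1))) -> 1
  row 8 [1000]: (((NOT 0 IMPLIES 0) AND 0) OR (0 AND (0 IMPLIES 0))) -> 0
  row 9 [1001]: (((NOT 0 IMPLIES 0) AND 0) OR (0 AND (0 IMPLIES 1))) -> 0
  row 10 [1010]: (((NOT 1 IMPLIES 0) AND 0) OR (0 AND (1 IMPLIES 0))) -> 0
  row 11 [1011]: (((NOT 1 IMPLIES 0) AND 0) OR (0 AND (1 IMPLIES 1))) -> 0
  row 12 [1100]: (((NOT 0 IMPLIES 1) AND 1) OR (1 AND (0 IMPLIES 0))) -> 1
  row 13 [1101]: (((NOT 0 IMPLIES 1) AND 1) OR (1 AND (0 IMPLIES 1))) -> 1
  row 14 [1110]: (((NOT 1 IMPLIES 1) AND 1) OR (1 AND (1 IMPLIES 0))) -> 1
  row 15 [1111]: (((NOT 1 IMPLIES 1) AND 1) OR (1 AND (1 IMPLIES 1))) -> 1
Full result column, 4 rows per line (P1,P2 fixed per line; P3,P4 runs 00..11 left to right):
  rows 0-3 [P1,P2=00]: 0000  = hex 0
  rows 4-7 [P1,P2=01]: 1111  = hex F
  rows 8-11 [P1,P2=10]: 0000  = hex 0
  rows 12-15 [P1,P2=11]: 1111  = hex F
Output column (row 0 .. row 15) = 0000111100001111
Output column grouped in 4s = 0000 1111 0000 1111 = 0x0F0F
Convert to decimal digit by digit (value = value*16 + digit):
  0 -> 0
  0*16 + 15 (F) = 15
  15*16 + 0 = 240
  240*16 + 15 (F) = 3855
Decimal = 3855

3855


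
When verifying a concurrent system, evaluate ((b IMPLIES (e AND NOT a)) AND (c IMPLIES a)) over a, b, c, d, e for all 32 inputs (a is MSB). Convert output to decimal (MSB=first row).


Formula: ((b IMPLIES (e AND NOT a)) AND (c IMPLIES a)) over a, b, c, d, e (32 rows)
Evaluate each row (bits = a,b,c,d,e, MSB first):
  row 0 [00000]: ((0 IMPLIES (0 AND NOT 0)) AND (0 IMPLIES 0)) -> 1
  row 1 [00001]: ((0 IMPLIES (1 AND NOT 0)) AND (0 IMPLIES 0)) -> 1
  row 2 [00010]: ((0 IMPLIES (0 AND NOT 0)) AND (0 IMPLIES 0)) -> 1
  row 3 [00011]: ((0 IMPLIES (1 AND NOT 0)) AND (0 IMPLIES 0)) -> 1
  row 4 [00100]: ((0 IMPLIES (0 AND NOT 0)) AND (1 IMPLIES 0)) -> 0
  row 5 [00101]: ((0 IMPLIES (1 AND NOT 0)) AND (1 IMPLIES 0)) -> 0
  row 6 [00110]: ((0 IMPLIES (0 AND NOT 0)) AND (1 IMPLIES 0)) -> 0
  row 7 [00111]: ((0 IMPLIES (1 AND NOT 0)) AND (1 IMPLIES 0)) -> 0
  row 8 [01000]: ((1 IMPLIES (0 AND NOT 0)) AND (0 IMPLIES 0)) -> 0
  row 9 [01001]: ((1 IMPLIES (1 AND NOT 0)) AND (0 IMPLIES 0)) -> 1
  row 10 [01010]: ((1 IMPLIES (0 AND NOT 0)) AND (0 IMPLIES 0)) -> 0
  row 11 [01011]: ((1 IMPLIES (1 AND NOT 0)) AND (0 IMPLIES 0)) -> 1
  row 12 [01100]: ((1 IMPLIES (0 AND NOT 0)) AND (1 IMPLIES 0)) -> 0
  row 13 [01101]: ((1 IMPLIES (1 AND NOT 0)) AND (1 IMPLIES 0)) -> 0
  row 14 [01110]: ((1 IMPLIES (0 AND NOT 0)) AND (1 IMPLIES 0)) -> 0
  row 15 [01111]: ((1 IMPLIES (1 AND NOT 0)) AND (1 IMPLIES 0)) -> 0
  row 16 [10000]: ((0 IMPLIES (0 AND NOT 1)) AND (0 IMPLIES 1)) -> 1
  row 17 [10001]: ((0 IMPLIES (1 AND NOT 1)) AND (0 IMPLIES 1)) -> 1
  row 18 [10010]: ((0 IMPLIES (0 AND NOT 1)) AND (0 IMPLIES 1)) -> 1
  row 19 [10011]: ((0 IMPLIES (1 AND NOT 1)) AND (0 IMPLIES 1)) -> 1
  row 20 [10100]: ((0 IMPLIES (0 AND NOT 1)) AND (1 IMPLIES 1)) -> 1
  row 21 [10101]: ((0 IMPLIES (1 AND NOT 1)) AND (1 IMPLIES 1)) -> 1
  row 22 [10110]: ((0 IMPLIES (0 AND NOT 1)) AND (1 IMPLIES 1)) -> 1
  row 23 [10111]: ((0 IMPLIES (1 AND NOT 1)) AND (1 IMPLIES 1)) -> 1
  row 24 [11000]: ((1 IMPLIES (0 AND NOT 1)) AND (0 IMPLIES 1)) -> 0
  row 25 [11001]: ((1 IMPLIES (1 AND NOT 1)) AND (0 IMPLIES 1)) -> 0
  row 26 [11010]: ((1 IMPLIES (0 AND NOT 1)) AND (0 IMPLIES 1)) -> 0
  row 27 [11011]: ((1 IMPLIES (1 AND NOT 1)) AND (0 IMPLIES 1)) -> 0
  row 28 [11100]: ((1 IMPLIES (0 AND NOT 1)) AND (1 IMPLIES 1)) -> 0
  row 29 [11101]: ((1 IMPLIES (1 AND NOT 1)) AND (1 IMPLIES 1)) -> 0
  row 30 [11110]: ((1 IMPLIES (0 AND NOT 1)) AND (1 IMPLIES 1)) -> 0
  row 31 [11111]: ((1 IMPLIES (1 AND NOT 1)) AND (1 IMPLIES 1)) -> 0
Full result column, 4 rows per line (a,b,c fixed per line; d,e runs 00..11 left to right):
  rows 0-3 [a,b,c=000]: 1111  = hex F
  rows 4-7 [a,b,c=001]: 0000  = hex 0
  rows 8-11 [a,b,c=010]: 0101  = hex 5
  rows 12-15 [a,b,c=011]: 0000  = hex 0
  rows 16-19 [a,b,c=100]: 1111  = hex F
  rows 20-23 [a,b,c=101]: 1111  = hex F
  rows 24-27 [a,b,c=110]: 0000  = hex 0
  rows 28-31 [a,b,c=111]: 0000  = hex 0
Output column (row 0 .. row 31) = 11110000010100001111111100000000
Output column grouped in 4s = 1111 0000 0101 0000 1111 1111 0000 0000 = 0xF050FF00
Convert to decimal digit by digit (value = value*16 + digit):
  F -> 15
  15*16 + 0 = 240
  240*16 + 5 = 3845
  3845*16 + 0 = 61520
  61520*16 + 15 (F) = 984335
  984335*16 + 15 (F) = 15749375
  15749375*16 + 0 = 251990000
  251990000*16 + 0 = 4031840000
Decimal = 4031840000

4031840000
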